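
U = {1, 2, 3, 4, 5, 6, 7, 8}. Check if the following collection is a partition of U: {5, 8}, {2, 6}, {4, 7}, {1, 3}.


A partition requires: (1) non-empty parts, (2) pairwise disjoint, (3) union = U
Parts: {5, 8}, {2, 6}, {4, 7}, {1, 3}
Union of parts: {1, 2, 3, 4, 5, 6, 7, 8}
U = {1, 2, 3, 4, 5, 6, 7, 8}
All non-empty? True
Pairwise disjoint? True
Covers U? True

Yes, valid partition


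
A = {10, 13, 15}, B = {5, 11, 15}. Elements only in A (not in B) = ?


A = {10, 13, 15}
B = {5, 11, 15}
Region: only in A (not in B)
Elements: {10, 13}

Elements only in A (not in B): {10, 13}


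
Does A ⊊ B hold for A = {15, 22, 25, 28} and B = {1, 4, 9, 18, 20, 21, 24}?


A ⊂ B requires: A ⊆ B AND A ≠ B.
A ⊆ B? No
A ⊄ B, so A is not a proper subset.

No, A is not a proper subset of B


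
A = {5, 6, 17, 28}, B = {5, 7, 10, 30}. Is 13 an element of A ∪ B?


A = {5, 6, 17, 28}, B = {5, 7, 10, 30}
A ∪ B = all elements in A or B
A ∪ B = {5, 6, 7, 10, 17, 28, 30}
Checking if 13 ∈ A ∪ B
13 is not in A ∪ B → False

13 ∉ A ∪ B


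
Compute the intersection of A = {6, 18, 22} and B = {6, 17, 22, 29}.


A ∩ B = elements in both A and B
A = {6, 18, 22}
B = {6, 17, 22, 29}
A ∩ B = {6, 22}

A ∩ B = {6, 22}


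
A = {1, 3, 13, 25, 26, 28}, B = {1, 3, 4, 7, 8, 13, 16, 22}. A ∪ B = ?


A ∪ B = all elements in A or B (or both)
A = {1, 3, 13, 25, 26, 28}
B = {1, 3, 4, 7, 8, 13, 16, 22}
A ∪ B = {1, 3, 4, 7, 8, 13, 16, 22, 25, 26, 28}

A ∪ B = {1, 3, 4, 7, 8, 13, 16, 22, 25, 26, 28}


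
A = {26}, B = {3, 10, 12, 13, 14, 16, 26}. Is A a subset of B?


A ⊆ B means every element of A is in B.
All elements of A are in B.
So A ⊆ B.

Yes, A ⊆ B


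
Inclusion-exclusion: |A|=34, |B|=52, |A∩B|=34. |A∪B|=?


|A ∪ B| = |A| + |B| - |A ∩ B|
= 34 + 52 - 34
= 52

|A ∪ B| = 52


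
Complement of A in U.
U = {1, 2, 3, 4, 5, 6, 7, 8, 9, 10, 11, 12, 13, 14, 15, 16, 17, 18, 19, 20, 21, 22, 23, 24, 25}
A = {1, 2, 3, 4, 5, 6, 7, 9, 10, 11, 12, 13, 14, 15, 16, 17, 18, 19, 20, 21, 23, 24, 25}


Aᶜ = U \ A = elements in U but not in A
U = {1, 2, 3, 4, 5, 6, 7, 8, 9, 10, 11, 12, 13, 14, 15, 16, 17, 18, 19, 20, 21, 22, 23, 24, 25}
A = {1, 2, 3, 4, 5, 6, 7, 9, 10, 11, 12, 13, 14, 15, 16, 17, 18, 19, 20, 21, 23, 24, 25}
Aᶜ = {8, 22}

Aᶜ = {8, 22}


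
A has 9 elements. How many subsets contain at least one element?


Total subsets = 2^n = 2^9 = 512
Non-empty subsets exclude the empty set: 2^n - 1
= 512 - 1
= 511

Number of non-empty subsets = 511


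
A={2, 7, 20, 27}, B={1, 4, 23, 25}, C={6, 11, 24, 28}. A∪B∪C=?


A ∪ B = {1, 2, 4, 7, 20, 23, 25, 27}
(A ∪ B) ∪ C = {1, 2, 4, 6, 7, 11, 20, 23, 24, 25, 27, 28}

A ∪ B ∪ C = {1, 2, 4, 6, 7, 11, 20, 23, 24, 25, 27, 28}


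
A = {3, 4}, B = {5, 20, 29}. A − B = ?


A \ B = elements in A but not in B
A = {3, 4}
B = {5, 20, 29}
Remove from A any elements in B
A \ B = {3, 4}

A \ B = {3, 4}


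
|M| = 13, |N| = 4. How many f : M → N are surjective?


n = |M| = 13, k = |N| = 4. Surjections via inclusion-exclusion:
S(n,k) = Σ(-1)^i × C(k,i) × (k-i)^n, i=0 to k
i=0: (-1)^0×C(4,0)×4^13 = 67108864
i=1: (-1)^1×C(4,1)×3^13 = -6377292
i=2: (-1)^2×C(4,2)×2^13 = 49152
i=3: (-1)^3×C(4,3)×1^13 = -4
i=4: (-1)^4×C(4,4)×0^13 = 0
Total = 60780720

Number of surjections = 60780720


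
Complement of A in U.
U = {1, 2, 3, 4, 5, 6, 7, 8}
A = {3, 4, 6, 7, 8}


Aᶜ = U \ A = elements in U but not in A
U = {1, 2, 3, 4, 5, 6, 7, 8}
A = {3, 4, 6, 7, 8}
Aᶜ = {1, 2, 5}

Aᶜ = {1, 2, 5}


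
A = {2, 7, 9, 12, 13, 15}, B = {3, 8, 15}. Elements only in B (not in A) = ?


A = {2, 7, 9, 12, 13, 15}
B = {3, 8, 15}
Region: only in B (not in A)
Elements: {3, 8}

Elements only in B (not in A): {3, 8}


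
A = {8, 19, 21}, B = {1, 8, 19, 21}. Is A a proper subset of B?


A ⊂ B requires: A ⊆ B AND A ≠ B.
A ⊆ B? Yes
A = B? No
A ⊂ B: Yes (A is a proper subset of B)

Yes, A ⊂ B


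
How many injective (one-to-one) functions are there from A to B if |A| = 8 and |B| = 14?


An injection sends each of |A| = 8 inputs to a distinct output in B.
# injections = |B|·(|B|-1)·…·(|B|-|A|+1) = 14! / (14 - 8)!
= 14 × 13 × 12 × 11 × 10 × 9 × 8 × 7
= 121080960

Number of injections = 121080960


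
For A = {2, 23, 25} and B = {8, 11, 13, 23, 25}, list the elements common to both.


A ∩ B = elements in both A and B
A = {2, 23, 25}
B = {8, 11, 13, 23, 25}
A ∩ B = {23, 25}

A ∩ B = {23, 25}


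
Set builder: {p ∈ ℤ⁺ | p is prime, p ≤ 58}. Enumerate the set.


Checking each candidate:
Condition: primes ≤ 58
Result = {2, 3, 5, 7, 11, 13, 17, 19, 23, 29, 31, 37, 41, 43, 47, 53}

{2, 3, 5, 7, 11, 13, 17, 19, 23, 29, 31, 37, 41, 43, 47, 53}


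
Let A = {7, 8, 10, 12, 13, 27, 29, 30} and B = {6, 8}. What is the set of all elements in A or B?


A ∪ B = all elements in A or B (or both)
A = {7, 8, 10, 12, 13, 27, 29, 30}
B = {6, 8}
A ∪ B = {6, 7, 8, 10, 12, 13, 27, 29, 30}

A ∪ B = {6, 7, 8, 10, 12, 13, 27, 29, 30}


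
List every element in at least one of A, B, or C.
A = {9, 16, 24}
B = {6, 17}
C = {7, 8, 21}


A ∪ B = {6, 9, 16, 17, 24}
(A ∪ B) ∪ C = {6, 7, 8, 9, 16, 17, 21, 24}

A ∪ B ∪ C = {6, 7, 8, 9, 16, 17, 21, 24}


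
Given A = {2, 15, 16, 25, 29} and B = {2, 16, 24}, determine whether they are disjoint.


Disjoint means A ∩ B = ∅.
A ∩ B = {2, 16}
A ∩ B ≠ ∅, so A and B are NOT disjoint.

No, A and B are not disjoint (A ∩ B = {2, 16})


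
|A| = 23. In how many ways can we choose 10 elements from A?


C(n,k) = n! / (k!(n-k)!)
C(23,10) = 23! / (10!13!)
= 1144066

C(23,10) = 1144066


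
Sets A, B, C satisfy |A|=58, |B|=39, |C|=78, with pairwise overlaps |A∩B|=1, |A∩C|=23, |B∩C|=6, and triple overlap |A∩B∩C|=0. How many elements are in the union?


|A∪B∪C| = |A|+|B|+|C| - |A∩B|-|A∩C|-|B∩C| + |A∩B∩C|
= 58+39+78 - 1-23-6 + 0
= 175 - 30 + 0
= 145

|A ∪ B ∪ C| = 145


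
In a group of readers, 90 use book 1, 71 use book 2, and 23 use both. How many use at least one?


|A ∪ B| = |A| + |B| - |A ∩ B|
= 90 + 71 - 23
= 138

|A ∪ B| = 138


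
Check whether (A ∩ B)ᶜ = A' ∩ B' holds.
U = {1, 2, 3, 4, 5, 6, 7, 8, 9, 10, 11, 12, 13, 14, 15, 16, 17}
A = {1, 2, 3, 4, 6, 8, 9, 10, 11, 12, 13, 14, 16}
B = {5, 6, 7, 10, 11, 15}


LHS: A ∩ B = {6, 10, 11}
(A ∩ B)' = U \ (A ∩ B) = {1, 2, 3, 4, 5, 7, 8, 9, 12, 13, 14, 15, 16, 17}
A' = {5, 7, 15, 17}, B' = {1, 2, 3, 4, 8, 9, 12, 13, 14, 16, 17}
Claimed RHS: A' ∩ B' = {17}
Identity is INVALID: LHS = {1, 2, 3, 4, 5, 7, 8, 9, 12, 13, 14, 15, 16, 17} but the RHS claimed here equals {17}. The correct form is (A ∩ B)' = A' ∪ B'.

Identity is invalid: (A ∩ B)' = {1, 2, 3, 4, 5, 7, 8, 9, 12, 13, 14, 15, 16, 17} but A' ∩ B' = {17}. The correct De Morgan law is (A ∩ B)' = A' ∪ B'.


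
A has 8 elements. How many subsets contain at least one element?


Total subsets = 2^n = 2^8 = 256
Non-empty subsets exclude the empty set: 2^n - 1
= 256 - 1
= 255

Number of non-empty subsets = 255


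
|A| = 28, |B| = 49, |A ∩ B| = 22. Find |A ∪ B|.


|A ∪ B| = |A| + |B| - |A ∩ B|
= 28 + 49 - 22
= 55

|A ∪ B| = 55


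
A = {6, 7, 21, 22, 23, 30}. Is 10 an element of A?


A = {6, 7, 21, 22, 23, 30}
Checking if 10 is in A
10 is not in A → False

10 ∉ A


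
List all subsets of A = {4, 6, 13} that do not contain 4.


A subset of A that omits 4 is a subset of A \ {4}, so there are 2^(n-1) = 2^2 = 4 of them.
Subsets excluding 4: ∅, {6}, {13}, {6, 13}

Subsets excluding 4 (4 total): ∅, {6}, {13}, {6, 13}


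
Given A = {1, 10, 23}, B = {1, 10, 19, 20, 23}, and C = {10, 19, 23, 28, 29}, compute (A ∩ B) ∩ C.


A ∩ B = {1, 10, 23}
(A ∩ B) ∩ C = {10, 23}

A ∩ B ∩ C = {10, 23}


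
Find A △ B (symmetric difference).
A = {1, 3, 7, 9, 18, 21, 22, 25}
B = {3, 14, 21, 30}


A △ B = (A \ B) ∪ (B \ A) = elements in exactly one of A or B
A \ B = {1, 7, 9, 18, 22, 25}
B \ A = {14, 30}
A △ B = {1, 7, 9, 14, 18, 22, 25, 30}

A △ B = {1, 7, 9, 14, 18, 22, 25, 30}


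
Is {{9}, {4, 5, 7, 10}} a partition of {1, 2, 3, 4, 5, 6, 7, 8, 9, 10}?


A partition requires: (1) non-empty parts, (2) pairwise disjoint, (3) union = U
Parts: {9}, {4, 5, 7, 10}
Union of parts: {4, 5, 7, 9, 10}
U = {1, 2, 3, 4, 5, 6, 7, 8, 9, 10}
All non-empty? True
Pairwise disjoint? True
Covers U? False

No, not a valid partition


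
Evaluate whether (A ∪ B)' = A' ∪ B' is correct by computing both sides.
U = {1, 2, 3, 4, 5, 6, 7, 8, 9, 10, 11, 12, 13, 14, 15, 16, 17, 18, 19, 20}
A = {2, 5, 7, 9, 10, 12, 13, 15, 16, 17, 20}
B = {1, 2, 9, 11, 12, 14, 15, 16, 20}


LHS: A ∪ B = {1, 2, 5, 7, 9, 10, 11, 12, 13, 14, 15, 16, 17, 20}
(A ∪ B)' = U \ (A ∪ B) = {3, 4, 6, 8, 18, 19}
A' = {1, 3, 4, 6, 8, 11, 14, 18, 19}, B' = {3, 4, 5, 6, 7, 8, 10, 13, 17, 18, 19}
Claimed RHS: A' ∪ B' = {1, 3, 4, 5, 6, 7, 8, 10, 11, 13, 14, 17, 18, 19}
Identity is INVALID: LHS = {3, 4, 6, 8, 18, 19} but the RHS claimed here equals {1, 3, 4, 5, 6, 7, 8, 10, 11, 13, 14, 17, 18, 19}. The correct form is (A ∪ B)' = A' ∩ B'.

Identity is invalid: (A ∪ B)' = {3, 4, 6, 8, 18, 19} but A' ∪ B' = {1, 3, 4, 5, 6, 7, 8, 10, 11, 13, 14, 17, 18, 19}. The correct De Morgan law is (A ∪ B)' = A' ∩ B'.


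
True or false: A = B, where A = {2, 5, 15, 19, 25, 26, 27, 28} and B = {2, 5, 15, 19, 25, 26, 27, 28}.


Two sets are equal iff they have exactly the same elements.
A = {2, 5, 15, 19, 25, 26, 27, 28}
B = {2, 5, 15, 19, 25, 26, 27, 28}
Same elements → A = B

Yes, A = B


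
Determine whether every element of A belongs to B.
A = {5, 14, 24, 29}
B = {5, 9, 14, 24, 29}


A ⊆ B means every element of A is in B.
All elements of A are in B.
So A ⊆ B.

Yes, A ⊆ B


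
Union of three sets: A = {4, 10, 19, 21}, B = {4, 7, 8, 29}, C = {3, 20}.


A ∪ B = {4, 7, 8, 10, 19, 21, 29}
(A ∪ B) ∪ C = {3, 4, 7, 8, 10, 19, 20, 21, 29}

A ∪ B ∪ C = {3, 4, 7, 8, 10, 19, 20, 21, 29}


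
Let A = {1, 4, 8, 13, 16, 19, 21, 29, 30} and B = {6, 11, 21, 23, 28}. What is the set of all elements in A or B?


A ∪ B = all elements in A or B (or both)
A = {1, 4, 8, 13, 16, 19, 21, 29, 30}
B = {6, 11, 21, 23, 28}
A ∪ B = {1, 4, 6, 8, 11, 13, 16, 19, 21, 23, 28, 29, 30}

A ∪ B = {1, 4, 6, 8, 11, 13, 16, 19, 21, 23, 28, 29, 30}


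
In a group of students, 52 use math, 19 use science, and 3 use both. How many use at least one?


|A ∪ B| = |A| + |B| - |A ∩ B|
= 52 + 19 - 3
= 68

|A ∪ B| = 68


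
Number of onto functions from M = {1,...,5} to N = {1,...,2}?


n = |M| = 5, k = |N| = 2. Surjections via inclusion-exclusion:
S(n,k) = Σ(-1)^i × C(k,i) × (k-i)^n, i=0 to k
i=0: (-1)^0×C(2,0)×2^5 = 32
i=1: (-1)^1×C(2,1)×1^5 = -2
i=2: (-1)^2×C(2,2)×0^5 = 0
Total = 30

Number of surjections = 30


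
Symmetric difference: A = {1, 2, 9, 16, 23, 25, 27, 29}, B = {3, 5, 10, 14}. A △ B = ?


A △ B = (A \ B) ∪ (B \ A) = elements in exactly one of A or B
A \ B = {1, 2, 9, 16, 23, 25, 27, 29}
B \ A = {3, 5, 10, 14}
A △ B = {1, 2, 3, 5, 9, 10, 14, 16, 23, 25, 27, 29}

A △ B = {1, 2, 3, 5, 9, 10, 14, 16, 23, 25, 27, 29}


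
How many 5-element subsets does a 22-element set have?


C(n,k) = n! / (k!(n-k)!)
C(22,5) = 22! / (5!17!)
= 26334

C(22,5) = 26334


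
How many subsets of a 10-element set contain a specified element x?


Subsets of A containing x correspond to subsets of A \ {x}, which has 9 elements.
Count = 2^(n-1) = 2^9
= 512

Number of subsets containing x = 512


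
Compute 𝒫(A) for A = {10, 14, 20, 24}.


|A| = 4, so |P(A)| = 2^4 = 16
Enumerate subsets by cardinality (0 to 4):
∅, {10}, {14}, {20}, {24}, {10, 14}, {10, 20}, {10, 24}, {14, 20}, {14, 24}, {20, 24}, {10, 14, 20}, {10, 14, 24}, {10, 20, 24}, {14, 20, 24}, {10, 14, 20, 24}

P(A) has 16 subsets: ∅, {10}, {14}, {20}, {24}, {10, 14}, {10, 20}, {10, 24}, {14, 20}, {14, 24}, {20, 24}, {10, 14, 20}, {10, 14, 24}, {10, 20, 24}, {14, 20, 24}, {10, 14, 20, 24}


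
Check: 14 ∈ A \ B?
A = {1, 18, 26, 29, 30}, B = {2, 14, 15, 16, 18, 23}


A = {1, 18, 26, 29, 30}, B = {2, 14, 15, 16, 18, 23}
A \ B = elements in A but not in B
A \ B = {1, 26, 29, 30}
Checking if 14 ∈ A \ B
14 is not in A \ B → False

14 ∉ A \ B


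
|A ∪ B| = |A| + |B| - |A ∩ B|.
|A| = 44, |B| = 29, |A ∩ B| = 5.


|A ∪ B| = |A| + |B| - |A ∩ B|
= 44 + 29 - 5
= 68

|A ∪ B| = 68


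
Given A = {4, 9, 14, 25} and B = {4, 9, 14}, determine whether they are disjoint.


Disjoint means A ∩ B = ∅.
A ∩ B = {4, 9, 14}
A ∩ B ≠ ∅, so A and B are NOT disjoint.

No, A and B are not disjoint (A ∩ B = {4, 9, 14})


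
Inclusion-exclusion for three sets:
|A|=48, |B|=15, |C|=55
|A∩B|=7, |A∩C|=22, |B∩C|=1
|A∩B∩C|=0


|A∪B∪C| = |A|+|B|+|C| - |A∩B|-|A∩C|-|B∩C| + |A∩B∩C|
= 48+15+55 - 7-22-1 + 0
= 118 - 30 + 0
= 88

|A ∪ B ∪ C| = 88


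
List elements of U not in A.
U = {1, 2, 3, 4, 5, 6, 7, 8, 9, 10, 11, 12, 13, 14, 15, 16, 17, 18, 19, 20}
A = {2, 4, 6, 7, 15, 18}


Aᶜ = U \ A = elements in U but not in A
U = {1, 2, 3, 4, 5, 6, 7, 8, 9, 10, 11, 12, 13, 14, 15, 16, 17, 18, 19, 20}
A = {2, 4, 6, 7, 15, 18}
Aᶜ = {1, 3, 5, 8, 9, 10, 11, 12, 13, 14, 16, 17, 19, 20}

Aᶜ = {1, 3, 5, 8, 9, 10, 11, 12, 13, 14, 16, 17, 19, 20}


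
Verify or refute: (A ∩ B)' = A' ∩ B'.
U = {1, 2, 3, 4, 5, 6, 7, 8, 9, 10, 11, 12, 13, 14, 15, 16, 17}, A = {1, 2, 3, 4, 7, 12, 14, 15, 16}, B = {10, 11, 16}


LHS: A ∩ B = {16}
(A ∩ B)' = U \ (A ∩ B) = {1, 2, 3, 4, 5, 6, 7, 8, 9, 10, 11, 12, 13, 14, 15, 17}
A' = {5, 6, 8, 9, 10, 11, 13, 17}, B' = {1, 2, 3, 4, 5, 6, 7, 8, 9, 12, 13, 14, 15, 17}
Claimed RHS: A' ∩ B' = {5, 6, 8, 9, 13, 17}
Identity is INVALID: LHS = {1, 2, 3, 4, 5, 6, 7, 8, 9, 10, 11, 12, 13, 14, 15, 17} but the RHS claimed here equals {5, 6, 8, 9, 13, 17}. The correct form is (A ∩ B)' = A' ∪ B'.

Identity is invalid: (A ∩ B)' = {1, 2, 3, 4, 5, 6, 7, 8, 9, 10, 11, 12, 13, 14, 15, 17} but A' ∩ B' = {5, 6, 8, 9, 13, 17}. The correct De Morgan law is (A ∩ B)' = A' ∪ B'.


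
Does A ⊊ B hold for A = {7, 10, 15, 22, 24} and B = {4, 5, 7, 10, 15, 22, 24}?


A ⊂ B requires: A ⊆ B AND A ≠ B.
A ⊆ B? Yes
A = B? No
A ⊂ B: Yes (A is a proper subset of B)

Yes, A ⊂ B


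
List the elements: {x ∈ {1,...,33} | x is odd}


Checking each candidate:
Condition: odd numbers in {1,...,33}
Result = {1, 3, 5, 7, 9, 11, 13, 15, 17, 19, 21, 23, 25, 27, 29, 31, 33}

{1, 3, 5, 7, 9, 11, 13, 15, 17, 19, 21, 23, 25, 27, 29, 31, 33}


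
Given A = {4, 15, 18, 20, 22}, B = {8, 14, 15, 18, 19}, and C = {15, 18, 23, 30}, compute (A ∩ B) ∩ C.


A ∩ B = {15, 18}
(A ∩ B) ∩ C = {15, 18}

A ∩ B ∩ C = {15, 18}


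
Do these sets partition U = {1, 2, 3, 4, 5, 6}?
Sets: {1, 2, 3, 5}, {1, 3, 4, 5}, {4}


A partition requires: (1) non-empty parts, (2) pairwise disjoint, (3) union = U
Parts: {1, 2, 3, 5}, {1, 3, 4, 5}, {4}
Union of parts: {1, 2, 3, 4, 5}
U = {1, 2, 3, 4, 5, 6}
All non-empty? True
Pairwise disjoint? False
Covers U? False

No, not a valid partition


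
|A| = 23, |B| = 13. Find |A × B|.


|A × B| = |A| × |B|
= 23 × 13
= 299

|A × B| = 299


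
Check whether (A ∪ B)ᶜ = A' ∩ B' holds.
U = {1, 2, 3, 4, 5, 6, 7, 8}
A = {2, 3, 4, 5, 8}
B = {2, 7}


LHS: A ∪ B = {2, 3, 4, 5, 7, 8}
(A ∪ B)' = U \ (A ∪ B) = {1, 6}
A' = {1, 6, 7}, B' = {1, 3, 4, 5, 6, 8}
Claimed RHS: A' ∩ B' = {1, 6}
Identity is VALID: LHS = RHS = {1, 6} ✓

Identity is valid. (A ∪ B)' = A' ∩ B' = {1, 6}


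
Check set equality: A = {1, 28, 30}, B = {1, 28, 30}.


Two sets are equal iff they have exactly the same elements.
A = {1, 28, 30}
B = {1, 28, 30}
Same elements → A = B

Yes, A = B


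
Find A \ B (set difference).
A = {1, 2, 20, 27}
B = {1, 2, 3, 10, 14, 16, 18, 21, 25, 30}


A \ B = elements in A but not in B
A = {1, 2, 20, 27}
B = {1, 2, 3, 10, 14, 16, 18, 21, 25, 30}
Remove from A any elements in B
A \ B = {20, 27}

A \ B = {20, 27}


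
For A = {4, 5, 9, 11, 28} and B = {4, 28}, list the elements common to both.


A ∩ B = elements in both A and B
A = {4, 5, 9, 11, 28}
B = {4, 28}
A ∩ B = {4, 28}

A ∩ B = {4, 28}


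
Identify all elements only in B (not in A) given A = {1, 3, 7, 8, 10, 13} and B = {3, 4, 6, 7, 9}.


A = {1, 3, 7, 8, 10, 13}
B = {3, 4, 6, 7, 9}
Region: only in B (not in A)
Elements: {4, 6, 9}

Elements only in B (not in A): {4, 6, 9}


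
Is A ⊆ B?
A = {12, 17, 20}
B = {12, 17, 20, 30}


A ⊆ B means every element of A is in B.
All elements of A are in B.
So A ⊆ B.

Yes, A ⊆ B


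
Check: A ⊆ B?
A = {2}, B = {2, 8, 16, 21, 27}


A ⊆ B means every element of A is in B.
All elements of A are in B.
So A ⊆ B.

Yes, A ⊆ B


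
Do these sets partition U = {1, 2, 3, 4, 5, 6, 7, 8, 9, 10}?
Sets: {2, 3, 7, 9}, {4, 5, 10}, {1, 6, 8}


A partition requires: (1) non-empty parts, (2) pairwise disjoint, (3) union = U
Parts: {2, 3, 7, 9}, {4, 5, 10}, {1, 6, 8}
Union of parts: {1, 2, 3, 4, 5, 6, 7, 8, 9, 10}
U = {1, 2, 3, 4, 5, 6, 7, 8, 9, 10}
All non-empty? True
Pairwise disjoint? True
Covers U? True

Yes, valid partition


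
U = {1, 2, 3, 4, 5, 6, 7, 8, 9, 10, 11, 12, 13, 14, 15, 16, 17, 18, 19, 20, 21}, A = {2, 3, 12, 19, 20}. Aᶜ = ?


Aᶜ = U \ A = elements in U but not in A
U = {1, 2, 3, 4, 5, 6, 7, 8, 9, 10, 11, 12, 13, 14, 15, 16, 17, 18, 19, 20, 21}
A = {2, 3, 12, 19, 20}
Aᶜ = {1, 4, 5, 6, 7, 8, 9, 10, 11, 13, 14, 15, 16, 17, 18, 21}

Aᶜ = {1, 4, 5, 6, 7, 8, 9, 10, 11, 13, 14, 15, 16, 17, 18, 21}


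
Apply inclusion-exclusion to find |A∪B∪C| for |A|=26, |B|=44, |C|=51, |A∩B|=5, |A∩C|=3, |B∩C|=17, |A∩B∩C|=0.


|A∪B∪C| = |A|+|B|+|C| - |A∩B|-|A∩C|-|B∩C| + |A∩B∩C|
= 26+44+51 - 5-3-17 + 0
= 121 - 25 + 0
= 96

|A ∪ B ∪ C| = 96


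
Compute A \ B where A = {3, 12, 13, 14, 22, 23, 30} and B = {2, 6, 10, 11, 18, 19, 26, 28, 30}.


A \ B = elements in A but not in B
A = {3, 12, 13, 14, 22, 23, 30}
B = {2, 6, 10, 11, 18, 19, 26, 28, 30}
Remove from A any elements in B
A \ B = {3, 12, 13, 14, 22, 23}

A \ B = {3, 12, 13, 14, 22, 23}


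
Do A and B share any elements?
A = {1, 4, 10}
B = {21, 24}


Disjoint means A ∩ B = ∅.
A ∩ B = ∅
A ∩ B = ∅, so A and B are disjoint.

No — A and B share no elements (A ∩ B = ∅), so they are disjoint


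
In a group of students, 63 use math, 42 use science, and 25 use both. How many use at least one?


|A ∪ B| = |A| + |B| - |A ∩ B|
= 63 + 42 - 25
= 80

|A ∪ B| = 80


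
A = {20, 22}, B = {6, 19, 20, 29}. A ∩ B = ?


A ∩ B = elements in both A and B
A = {20, 22}
B = {6, 19, 20, 29}
A ∩ B = {20}

A ∩ B = {20}


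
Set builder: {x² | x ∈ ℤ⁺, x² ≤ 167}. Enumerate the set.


Checking each candidate:
Condition: positive perfect squares ≤ 167
Result = {1, 4, 9, 16, 25, 36, 49, 64, 81, 100, 121, 144}

{1, 4, 9, 16, 25, 36, 49, 64, 81, 100, 121, 144}


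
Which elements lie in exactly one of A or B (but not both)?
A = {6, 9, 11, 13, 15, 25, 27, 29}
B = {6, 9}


A △ B = (A \ B) ∪ (B \ A) = elements in exactly one of A or B
A \ B = {11, 13, 15, 25, 27, 29}
B \ A = ∅
A △ B = {11, 13, 15, 25, 27, 29}

A △ B = {11, 13, 15, 25, 27, 29}


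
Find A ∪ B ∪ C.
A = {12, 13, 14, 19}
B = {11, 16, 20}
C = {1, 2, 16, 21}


A ∪ B = {11, 12, 13, 14, 16, 19, 20}
(A ∪ B) ∪ C = {1, 2, 11, 12, 13, 14, 16, 19, 20, 21}

A ∪ B ∪ C = {1, 2, 11, 12, 13, 14, 16, 19, 20, 21}


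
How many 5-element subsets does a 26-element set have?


C(n,k) = n! / (k!(n-k)!)
C(26,5) = 26! / (5!21!)
= 65780

C(26,5) = 65780


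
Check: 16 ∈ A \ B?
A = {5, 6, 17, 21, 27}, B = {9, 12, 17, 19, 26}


A = {5, 6, 17, 21, 27}, B = {9, 12, 17, 19, 26}
A \ B = elements in A but not in B
A \ B = {5, 6, 21, 27}
Checking if 16 ∈ A \ B
16 is not in A \ B → False

16 ∉ A \ B


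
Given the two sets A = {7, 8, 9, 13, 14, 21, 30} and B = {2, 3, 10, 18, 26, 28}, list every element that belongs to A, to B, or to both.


A ∪ B = all elements in A or B (or both)
A = {7, 8, 9, 13, 14, 21, 30}
B = {2, 3, 10, 18, 26, 28}
A ∪ B = {2, 3, 7, 8, 9, 10, 13, 14, 18, 21, 26, 28, 30}

A ∪ B = {2, 3, 7, 8, 9, 10, 13, 14, 18, 21, 26, 28, 30}


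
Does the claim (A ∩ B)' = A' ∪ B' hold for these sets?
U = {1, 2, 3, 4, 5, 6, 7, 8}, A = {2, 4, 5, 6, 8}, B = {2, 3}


LHS: A ∩ B = {2}
(A ∩ B)' = U \ (A ∩ B) = {1, 3, 4, 5, 6, 7, 8}
A' = {1, 3, 7}, B' = {1, 4, 5, 6, 7, 8}
Claimed RHS: A' ∪ B' = {1, 3, 4, 5, 6, 7, 8}
Identity is VALID: LHS = RHS = {1, 3, 4, 5, 6, 7, 8} ✓

Identity is valid. (A ∩ B)' = A' ∪ B' = {1, 3, 4, 5, 6, 7, 8}


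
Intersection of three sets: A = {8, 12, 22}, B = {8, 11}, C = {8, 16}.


A ∩ B = {8}
(A ∩ B) ∩ C = {8}

A ∩ B ∩ C = {8}


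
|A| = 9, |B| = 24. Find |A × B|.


|A × B| = |A| × |B|
= 9 × 24
= 216

|A × B| = 216


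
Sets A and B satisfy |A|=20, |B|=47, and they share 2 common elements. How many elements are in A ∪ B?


|A ∪ B| = |A| + |B| - |A ∩ B|
= 20 + 47 - 2
= 65

|A ∪ B| = 65


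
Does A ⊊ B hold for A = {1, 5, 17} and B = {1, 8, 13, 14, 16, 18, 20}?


A ⊂ B requires: A ⊆ B AND A ≠ B.
A ⊆ B? No
A ⊄ B, so A is not a proper subset.

No, A is not a proper subset of B


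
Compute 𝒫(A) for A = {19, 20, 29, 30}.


|A| = 4, so |P(A)| = 2^4 = 16
Enumerate subsets by cardinality (0 to 4):
∅, {19}, {20}, {29}, {30}, {19, 20}, {19, 29}, {19, 30}, {20, 29}, {20, 30}, {29, 30}, {19, 20, 29}, {19, 20, 30}, {19, 29, 30}, {20, 29, 30}, {19, 20, 29, 30}

P(A) has 16 subsets: ∅, {19}, {20}, {29}, {30}, {19, 20}, {19, 29}, {19, 30}, {20, 29}, {20, 30}, {29, 30}, {19, 20, 29}, {19, 20, 30}, {19, 29, 30}, {20, 29, 30}, {19, 20, 29, 30}


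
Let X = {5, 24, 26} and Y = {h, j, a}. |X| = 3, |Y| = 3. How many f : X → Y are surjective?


n = |X| = 3, k = |Y| = 3. Surjections via inclusion-exclusion:
S(n,k) = Σ(-1)^i × C(k,i) × (k-i)^n, i=0 to k
i=0: (-1)^0×C(3,0)×3^3 = 27
i=1: (-1)^1×C(3,1)×2^3 = -24
i=2: (-1)^2×C(3,2)×1^3 = 3
i=3: (-1)^3×C(3,3)×0^3 = 0
Total = 6

Number of surjections = 6


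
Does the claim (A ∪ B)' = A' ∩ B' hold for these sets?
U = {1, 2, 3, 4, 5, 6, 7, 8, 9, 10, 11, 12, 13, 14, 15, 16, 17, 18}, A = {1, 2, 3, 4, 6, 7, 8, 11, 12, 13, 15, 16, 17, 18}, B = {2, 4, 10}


LHS: A ∪ B = {1, 2, 3, 4, 6, 7, 8, 10, 11, 12, 13, 15, 16, 17, 18}
(A ∪ B)' = U \ (A ∪ B) = {5, 9, 14}
A' = {5, 9, 10, 14}, B' = {1, 3, 5, 6, 7, 8, 9, 11, 12, 13, 14, 15, 16, 17, 18}
Claimed RHS: A' ∩ B' = {5, 9, 14}
Identity is VALID: LHS = RHS = {5, 9, 14} ✓

Identity is valid. (A ∪ B)' = A' ∩ B' = {5, 9, 14}


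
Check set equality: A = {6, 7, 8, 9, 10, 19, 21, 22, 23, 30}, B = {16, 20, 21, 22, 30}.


Two sets are equal iff they have exactly the same elements.
A = {6, 7, 8, 9, 10, 19, 21, 22, 23, 30}
B = {16, 20, 21, 22, 30}
Differences: {6, 7, 8, 9, 10, 16, 19, 20, 23}
A ≠ B

No, A ≠ B


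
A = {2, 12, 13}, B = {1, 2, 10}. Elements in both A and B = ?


A = {2, 12, 13}
B = {1, 2, 10}
Region: in both A and B
Elements: {2}

Elements in both A and B: {2}


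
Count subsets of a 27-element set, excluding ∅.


Total subsets = 2^n = 2^27 = 134217728
Non-empty subsets exclude the empty set: 2^n - 1
= 134217728 - 1
= 134217727

Number of non-empty subsets = 134217727


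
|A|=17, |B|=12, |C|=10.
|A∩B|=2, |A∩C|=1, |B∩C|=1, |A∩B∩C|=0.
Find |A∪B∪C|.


|A∪B∪C| = |A|+|B|+|C| - |A∩B|-|A∩C|-|B∩C| + |A∩B∩C|
= 17+12+10 - 2-1-1 + 0
= 39 - 4 + 0
= 35

|A ∪ B ∪ C| = 35


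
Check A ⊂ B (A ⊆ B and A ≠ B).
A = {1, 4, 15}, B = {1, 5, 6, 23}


A ⊂ B requires: A ⊆ B AND A ≠ B.
A ⊆ B? No
A ⊄ B, so A is not a proper subset.

No, A is not a proper subset of B


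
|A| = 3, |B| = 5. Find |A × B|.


|A × B| = |A| × |B|
= 3 × 5
= 15

|A × B| = 15


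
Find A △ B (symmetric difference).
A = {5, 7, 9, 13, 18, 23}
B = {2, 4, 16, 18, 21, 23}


A △ B = (A \ B) ∪ (B \ A) = elements in exactly one of A or B
A \ B = {5, 7, 9, 13}
B \ A = {2, 4, 16, 21}
A △ B = {2, 4, 5, 7, 9, 13, 16, 21}

A △ B = {2, 4, 5, 7, 9, 13, 16, 21}


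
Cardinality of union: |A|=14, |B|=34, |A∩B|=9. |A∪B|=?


|A ∪ B| = |A| + |B| - |A ∩ B|
= 14 + 34 - 9
= 39

|A ∪ B| = 39


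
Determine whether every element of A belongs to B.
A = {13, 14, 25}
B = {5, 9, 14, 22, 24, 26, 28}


A ⊆ B means every element of A is in B.
Elements in A not in B: {13, 25}
So A ⊄ B.

No, A ⊄ B


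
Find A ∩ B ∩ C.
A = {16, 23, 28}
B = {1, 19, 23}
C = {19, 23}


A ∩ B = {23}
(A ∩ B) ∩ C = {23}

A ∩ B ∩ C = {23}


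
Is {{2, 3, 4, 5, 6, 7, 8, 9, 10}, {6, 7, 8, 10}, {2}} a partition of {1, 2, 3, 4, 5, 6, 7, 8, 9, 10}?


A partition requires: (1) non-empty parts, (2) pairwise disjoint, (3) union = U
Parts: {2, 3, 4, 5, 6, 7, 8, 9, 10}, {6, 7, 8, 10}, {2}
Union of parts: {2, 3, 4, 5, 6, 7, 8, 9, 10}
U = {1, 2, 3, 4, 5, 6, 7, 8, 9, 10}
All non-empty? True
Pairwise disjoint? False
Covers U? False

No, not a valid partition


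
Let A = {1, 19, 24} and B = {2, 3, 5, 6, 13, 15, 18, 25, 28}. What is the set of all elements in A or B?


A ∪ B = all elements in A or B (or both)
A = {1, 19, 24}
B = {2, 3, 5, 6, 13, 15, 18, 25, 28}
A ∪ B = {1, 2, 3, 5, 6, 13, 15, 18, 19, 24, 25, 28}

A ∪ B = {1, 2, 3, 5, 6, 13, 15, 18, 19, 24, 25, 28}


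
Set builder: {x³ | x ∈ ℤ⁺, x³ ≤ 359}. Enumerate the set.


Checking each candidate:
Condition: positive perfect cubes ≤ 359
Result = {1, 8, 27, 64, 125, 216, 343}

{1, 8, 27, 64, 125, 216, 343}


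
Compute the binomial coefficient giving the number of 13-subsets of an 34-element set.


C(n,k) = n! / (k!(n-k)!)
C(34,13) = 34! / (13!21!)
= 927983760

C(34,13) = 927983760


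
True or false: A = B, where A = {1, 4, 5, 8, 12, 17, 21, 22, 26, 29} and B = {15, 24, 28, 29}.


Two sets are equal iff they have exactly the same elements.
A = {1, 4, 5, 8, 12, 17, 21, 22, 26, 29}
B = {15, 24, 28, 29}
Differences: {1, 4, 5, 8, 12, 15, 17, 21, 22, 24, 26, 28}
A ≠ B

No, A ≠ B


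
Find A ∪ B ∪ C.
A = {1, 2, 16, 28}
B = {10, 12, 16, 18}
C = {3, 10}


A ∪ B = {1, 2, 10, 12, 16, 18, 28}
(A ∪ B) ∪ C = {1, 2, 3, 10, 12, 16, 18, 28}

A ∪ B ∪ C = {1, 2, 3, 10, 12, 16, 18, 28}


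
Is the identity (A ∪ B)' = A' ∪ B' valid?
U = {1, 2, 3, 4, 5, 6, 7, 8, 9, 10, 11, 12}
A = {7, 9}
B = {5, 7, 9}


LHS: A ∪ B = {5, 7, 9}
(A ∪ B)' = U \ (A ∪ B) = {1, 2, 3, 4, 6, 8, 10, 11, 12}
A' = {1, 2, 3, 4, 5, 6, 8, 10, 11, 12}, B' = {1, 2, 3, 4, 6, 8, 10, 11, 12}
Claimed RHS: A' ∪ B' = {1, 2, 3, 4, 5, 6, 8, 10, 11, 12}
Identity is INVALID: LHS = {1, 2, 3, 4, 6, 8, 10, 11, 12} but the RHS claimed here equals {1, 2, 3, 4, 5, 6, 8, 10, 11, 12}. The correct form is (A ∪ B)' = A' ∩ B'.

Identity is invalid: (A ∪ B)' = {1, 2, 3, 4, 6, 8, 10, 11, 12} but A' ∪ B' = {1, 2, 3, 4, 5, 6, 8, 10, 11, 12}. The correct De Morgan law is (A ∪ B)' = A' ∩ B'.


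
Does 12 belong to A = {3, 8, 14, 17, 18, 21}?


A = {3, 8, 14, 17, 18, 21}
Checking if 12 is in A
12 is not in A → False

12 ∉ A


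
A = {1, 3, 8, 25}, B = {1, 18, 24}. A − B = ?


A \ B = elements in A but not in B
A = {1, 3, 8, 25}
B = {1, 18, 24}
Remove from A any elements in B
A \ B = {3, 8, 25}

A \ B = {3, 8, 25}


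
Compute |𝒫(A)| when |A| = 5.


Number of subsets = 2^n
= 2^5
= 32

|P(A)| = 32


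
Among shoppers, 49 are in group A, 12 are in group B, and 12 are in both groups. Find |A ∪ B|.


|A ∪ B| = |A| + |B| - |A ∩ B|
= 49 + 12 - 12
= 49

|A ∪ B| = 49


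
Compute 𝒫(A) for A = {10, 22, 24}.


|A| = 3, so |P(A)| = 2^3 = 8
Enumerate subsets by cardinality (0 to 3):
∅, {10}, {22}, {24}, {10, 22}, {10, 24}, {22, 24}, {10, 22, 24}

P(A) has 8 subsets: ∅, {10}, {22}, {24}, {10, 22}, {10, 24}, {22, 24}, {10, 22, 24}


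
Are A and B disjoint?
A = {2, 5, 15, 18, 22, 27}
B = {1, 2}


Disjoint means A ∩ B = ∅.
A ∩ B = {2}
A ∩ B ≠ ∅, so A and B are NOT disjoint.

No, A and B are not disjoint (A ∩ B = {2})


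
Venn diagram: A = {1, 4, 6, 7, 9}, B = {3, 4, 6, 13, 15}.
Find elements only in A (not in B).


A = {1, 4, 6, 7, 9}
B = {3, 4, 6, 13, 15}
Region: only in A (not in B)
Elements: {1, 7, 9}

Elements only in A (not in B): {1, 7, 9}


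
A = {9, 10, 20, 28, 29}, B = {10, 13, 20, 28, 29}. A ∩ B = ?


A ∩ B = elements in both A and B
A = {9, 10, 20, 28, 29}
B = {10, 13, 20, 28, 29}
A ∩ B = {10, 20, 28, 29}

A ∩ B = {10, 20, 28, 29}


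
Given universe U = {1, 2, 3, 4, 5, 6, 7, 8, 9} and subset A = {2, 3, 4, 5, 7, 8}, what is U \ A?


Aᶜ = U \ A = elements in U but not in A
U = {1, 2, 3, 4, 5, 6, 7, 8, 9}
A = {2, 3, 4, 5, 7, 8}
Aᶜ = {1, 6, 9}

Aᶜ = {1, 6, 9}


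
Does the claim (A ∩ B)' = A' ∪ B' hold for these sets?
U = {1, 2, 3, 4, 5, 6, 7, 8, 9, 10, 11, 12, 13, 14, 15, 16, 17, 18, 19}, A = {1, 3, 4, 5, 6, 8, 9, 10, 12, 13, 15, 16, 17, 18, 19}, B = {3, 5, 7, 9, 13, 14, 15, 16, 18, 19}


LHS: A ∩ B = {3, 5, 9, 13, 15, 16, 18, 19}
(A ∩ B)' = U \ (A ∩ B) = {1, 2, 4, 6, 7, 8, 10, 11, 12, 14, 17}
A' = {2, 7, 11, 14}, B' = {1, 2, 4, 6, 8, 10, 11, 12, 17}
Claimed RHS: A' ∪ B' = {1, 2, 4, 6, 7, 8, 10, 11, 12, 14, 17}
Identity is VALID: LHS = RHS = {1, 2, 4, 6, 7, 8, 10, 11, 12, 14, 17} ✓

Identity is valid. (A ∩ B)' = A' ∪ B' = {1, 2, 4, 6, 7, 8, 10, 11, 12, 14, 17}


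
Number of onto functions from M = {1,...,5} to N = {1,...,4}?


n = |M| = 5, k = |N| = 4. Surjections via inclusion-exclusion:
S(n,k) = Σ(-1)^i × C(k,i) × (k-i)^n, i=0 to k
i=0: (-1)^0×C(4,0)×4^5 = 1024
i=1: (-1)^1×C(4,1)×3^5 = -972
i=2: (-1)^2×C(4,2)×2^5 = 192
i=3: (-1)^3×C(4,3)×1^5 = -4
i=4: (-1)^4×C(4,4)×0^5 = 0
Total = 240

Number of surjections = 240


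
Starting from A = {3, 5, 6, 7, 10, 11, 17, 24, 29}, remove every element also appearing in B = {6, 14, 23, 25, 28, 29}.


A \ B = elements in A but not in B
A = {3, 5, 6, 7, 10, 11, 17, 24, 29}
B = {6, 14, 23, 25, 28, 29}
Remove from A any elements in B
A \ B = {3, 5, 7, 10, 11, 17, 24}

A \ B = {3, 5, 7, 10, 11, 17, 24}


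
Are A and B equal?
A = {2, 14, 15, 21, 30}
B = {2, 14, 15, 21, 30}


Two sets are equal iff they have exactly the same elements.
A = {2, 14, 15, 21, 30}
B = {2, 14, 15, 21, 30}
Same elements → A = B

Yes, A = B


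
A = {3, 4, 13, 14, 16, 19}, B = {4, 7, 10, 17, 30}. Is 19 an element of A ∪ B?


A = {3, 4, 13, 14, 16, 19}, B = {4, 7, 10, 17, 30}
A ∪ B = all elements in A or B
A ∪ B = {3, 4, 7, 10, 13, 14, 16, 17, 19, 30}
Checking if 19 ∈ A ∪ B
19 is in A ∪ B → True

19 ∈ A ∪ B


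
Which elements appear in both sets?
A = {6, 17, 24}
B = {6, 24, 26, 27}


A ∩ B = elements in both A and B
A = {6, 17, 24}
B = {6, 24, 26, 27}
A ∩ B = {6, 24}

A ∩ B = {6, 24}


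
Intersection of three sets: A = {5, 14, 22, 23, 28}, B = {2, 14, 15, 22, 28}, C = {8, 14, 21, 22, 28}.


A ∩ B = {14, 22, 28}
(A ∩ B) ∩ C = {14, 22, 28}

A ∩ B ∩ C = {14, 22, 28}


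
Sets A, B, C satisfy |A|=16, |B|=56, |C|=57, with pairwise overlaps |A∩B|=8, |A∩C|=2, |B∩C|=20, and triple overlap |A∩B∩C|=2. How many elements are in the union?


|A∪B∪C| = |A|+|B|+|C| - |A∩B|-|A∩C|-|B∩C| + |A∩B∩C|
= 16+56+57 - 8-2-20 + 2
= 129 - 30 + 2
= 101

|A ∪ B ∪ C| = 101


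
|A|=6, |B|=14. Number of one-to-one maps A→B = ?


An injection sends each of |A| = 6 inputs to a distinct output in B.
# injections = |B|·(|B|-1)·…·(|B|-|A|+1) = 14! / (14 - 6)!
= 14 × 13 × 12 × 11 × 10 × 9
= 2162160

Number of injections = 2162160


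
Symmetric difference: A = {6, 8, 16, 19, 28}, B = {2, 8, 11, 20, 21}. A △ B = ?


A △ B = (A \ B) ∪ (B \ A) = elements in exactly one of A or B
A \ B = {6, 16, 19, 28}
B \ A = {2, 11, 20, 21}
A △ B = {2, 6, 11, 16, 19, 20, 21, 28}

A △ B = {2, 6, 11, 16, 19, 20, 21, 28}


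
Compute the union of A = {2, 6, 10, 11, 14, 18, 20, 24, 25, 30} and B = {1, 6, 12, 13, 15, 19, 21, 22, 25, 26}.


A ∪ B = all elements in A or B (or both)
A = {2, 6, 10, 11, 14, 18, 20, 24, 25, 30}
B = {1, 6, 12, 13, 15, 19, 21, 22, 25, 26}
A ∪ B = {1, 2, 6, 10, 11, 12, 13, 14, 15, 18, 19, 20, 21, 22, 24, 25, 26, 30}

A ∪ B = {1, 2, 6, 10, 11, 12, 13, 14, 15, 18, 19, 20, 21, 22, 24, 25, 26, 30}


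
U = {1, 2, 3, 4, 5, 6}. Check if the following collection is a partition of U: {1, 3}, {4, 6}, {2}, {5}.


A partition requires: (1) non-empty parts, (2) pairwise disjoint, (3) union = U
Parts: {1, 3}, {4, 6}, {2}, {5}
Union of parts: {1, 2, 3, 4, 5, 6}
U = {1, 2, 3, 4, 5, 6}
All non-empty? True
Pairwise disjoint? True
Covers U? True

Yes, valid partition


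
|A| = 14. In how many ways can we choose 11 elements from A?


C(n,k) = n! / (k!(n-k)!)
C(14,11) = 14! / (11!3!)
= 364

C(14,11) = 364


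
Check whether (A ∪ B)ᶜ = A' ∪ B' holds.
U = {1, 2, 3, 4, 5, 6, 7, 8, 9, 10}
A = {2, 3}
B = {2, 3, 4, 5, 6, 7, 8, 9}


LHS: A ∪ B = {2, 3, 4, 5, 6, 7, 8, 9}
(A ∪ B)' = U \ (A ∪ B) = {1, 10}
A' = {1, 4, 5, 6, 7, 8, 9, 10}, B' = {1, 10}
Claimed RHS: A' ∪ B' = {1, 4, 5, 6, 7, 8, 9, 10}
Identity is INVALID: LHS = {1, 10} but the RHS claimed here equals {1, 4, 5, 6, 7, 8, 9, 10}. The correct form is (A ∪ B)' = A' ∩ B'.

Identity is invalid: (A ∪ B)' = {1, 10} but A' ∪ B' = {1, 4, 5, 6, 7, 8, 9, 10}. The correct De Morgan law is (A ∪ B)' = A' ∩ B'.


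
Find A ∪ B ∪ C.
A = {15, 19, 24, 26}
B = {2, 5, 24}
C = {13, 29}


A ∪ B = {2, 5, 15, 19, 24, 26}
(A ∪ B) ∪ C = {2, 5, 13, 15, 19, 24, 26, 29}

A ∪ B ∪ C = {2, 5, 13, 15, 19, 24, 26, 29}


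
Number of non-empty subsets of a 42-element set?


Total subsets = 2^n = 2^42 = 4398046511104
Non-empty subsets exclude the empty set: 2^n - 1
= 4398046511104 - 1
= 4398046511103

Number of non-empty subsets = 4398046511103


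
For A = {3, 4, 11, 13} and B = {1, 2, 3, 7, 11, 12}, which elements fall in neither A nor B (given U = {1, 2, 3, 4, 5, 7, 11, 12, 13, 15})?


A = {3, 4, 11, 13}
B = {1, 2, 3, 7, 11, 12}
Region: in neither A nor B (given U = {1, 2, 3, 4, 5, 7, 11, 12, 13, 15})
Elements: {5, 15}

Elements in neither A nor B (given U = {1, 2, 3, 4, 5, 7, 11, 12, 13, 15}): {5, 15}


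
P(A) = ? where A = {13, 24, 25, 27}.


|A| = 4, so |P(A)| = 2^4 = 16
Enumerate subsets by cardinality (0 to 4):
∅, {13}, {24}, {25}, {27}, {13, 24}, {13, 25}, {13, 27}, {24, 25}, {24, 27}, {25, 27}, {13, 24, 25}, {13, 24, 27}, {13, 25, 27}, {24, 25, 27}, {13, 24, 25, 27}

P(A) has 16 subsets: ∅, {13}, {24}, {25}, {27}, {13, 24}, {13, 25}, {13, 27}, {24, 25}, {24, 27}, {25, 27}, {13, 24, 25}, {13, 24, 27}, {13, 25, 27}, {24, 25, 27}, {13, 24, 25, 27}


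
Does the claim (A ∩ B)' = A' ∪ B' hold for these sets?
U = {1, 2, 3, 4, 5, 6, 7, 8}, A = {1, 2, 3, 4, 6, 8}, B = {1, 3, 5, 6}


LHS: A ∩ B = {1, 3, 6}
(A ∩ B)' = U \ (A ∩ B) = {2, 4, 5, 7, 8}
A' = {5, 7}, B' = {2, 4, 7, 8}
Claimed RHS: A' ∪ B' = {2, 4, 5, 7, 8}
Identity is VALID: LHS = RHS = {2, 4, 5, 7, 8} ✓

Identity is valid. (A ∩ B)' = A' ∪ B' = {2, 4, 5, 7, 8}


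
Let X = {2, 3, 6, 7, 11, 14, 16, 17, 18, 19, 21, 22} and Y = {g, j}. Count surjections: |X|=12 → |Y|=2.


n = |X| = 12, k = |Y| = 2. Surjections via inclusion-exclusion:
S(n,k) = Σ(-1)^i × C(k,i) × (k-i)^n, i=0 to k
i=0: (-1)^0×C(2,0)×2^12 = 4096
i=1: (-1)^1×C(2,1)×1^12 = -2
i=2: (-1)^2×C(2,2)×0^12 = 0
Total = 4094

Number of surjections = 4094


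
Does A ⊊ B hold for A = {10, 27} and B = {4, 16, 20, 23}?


A ⊂ B requires: A ⊆ B AND A ≠ B.
A ⊆ B? No
A ⊄ B, so A is not a proper subset.

No, A is not a proper subset of B


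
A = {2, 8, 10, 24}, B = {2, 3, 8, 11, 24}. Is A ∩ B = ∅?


Disjoint means A ∩ B = ∅.
A ∩ B = {2, 8, 24}
A ∩ B ≠ ∅, so A and B are NOT disjoint.

No, A and B are not disjoint (A ∩ B = {2, 8, 24})


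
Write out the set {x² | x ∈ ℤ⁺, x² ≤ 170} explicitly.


Checking each candidate:
Condition: positive perfect squares ≤ 170
Result = {1, 4, 9, 16, 25, 36, 49, 64, 81, 100, 121, 144, 169}

{1, 4, 9, 16, 25, 36, 49, 64, 81, 100, 121, 144, 169}


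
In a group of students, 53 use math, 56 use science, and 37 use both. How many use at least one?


|A ∪ B| = |A| + |B| - |A ∩ B|
= 53 + 56 - 37
= 72

|A ∪ B| = 72


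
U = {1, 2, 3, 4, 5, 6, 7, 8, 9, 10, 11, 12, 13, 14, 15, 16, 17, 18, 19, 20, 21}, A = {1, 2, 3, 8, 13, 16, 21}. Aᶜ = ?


Aᶜ = U \ A = elements in U but not in A
U = {1, 2, 3, 4, 5, 6, 7, 8, 9, 10, 11, 12, 13, 14, 15, 16, 17, 18, 19, 20, 21}
A = {1, 2, 3, 8, 13, 16, 21}
Aᶜ = {4, 5, 6, 7, 9, 10, 11, 12, 14, 15, 17, 18, 19, 20}

Aᶜ = {4, 5, 6, 7, 9, 10, 11, 12, 14, 15, 17, 18, 19, 20}


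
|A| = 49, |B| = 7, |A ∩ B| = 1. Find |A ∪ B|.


|A ∪ B| = |A| + |B| - |A ∩ B|
= 49 + 7 - 1
= 55

|A ∪ B| = 55


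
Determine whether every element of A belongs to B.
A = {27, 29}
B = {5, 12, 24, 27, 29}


A ⊆ B means every element of A is in B.
All elements of A are in B.
So A ⊆ B.

Yes, A ⊆ B


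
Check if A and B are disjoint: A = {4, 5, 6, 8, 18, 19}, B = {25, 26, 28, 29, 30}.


Disjoint means A ∩ B = ∅.
A ∩ B = ∅
A ∩ B = ∅, so A and B are disjoint.

Yes, A and B are disjoint


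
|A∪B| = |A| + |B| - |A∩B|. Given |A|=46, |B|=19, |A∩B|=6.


|A ∪ B| = |A| + |B| - |A ∩ B|
= 46 + 19 - 6
= 59

|A ∪ B| = 59


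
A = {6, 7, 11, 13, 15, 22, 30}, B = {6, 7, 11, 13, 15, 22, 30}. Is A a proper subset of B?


A ⊂ B requires: A ⊆ B AND A ≠ B.
A ⊆ B? Yes
A = B? Yes
A = B, so A is not a PROPER subset.

No, A is not a proper subset of B


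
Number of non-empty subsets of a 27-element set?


Total subsets = 2^n = 2^27 = 134217728
Non-empty subsets exclude the empty set: 2^n - 1
= 134217728 - 1
= 134217727

Number of non-empty subsets = 134217727


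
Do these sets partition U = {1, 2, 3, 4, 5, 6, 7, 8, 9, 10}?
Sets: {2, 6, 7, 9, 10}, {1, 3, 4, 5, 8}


A partition requires: (1) non-empty parts, (2) pairwise disjoint, (3) union = U
Parts: {2, 6, 7, 9, 10}, {1, 3, 4, 5, 8}
Union of parts: {1, 2, 3, 4, 5, 6, 7, 8, 9, 10}
U = {1, 2, 3, 4, 5, 6, 7, 8, 9, 10}
All non-empty? True
Pairwise disjoint? True
Covers U? True

Yes, valid partition


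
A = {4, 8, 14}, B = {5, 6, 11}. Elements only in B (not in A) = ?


A = {4, 8, 14}
B = {5, 6, 11}
Region: only in B (not in A)
Elements: {5, 6, 11}

Elements only in B (not in A): {5, 6, 11}


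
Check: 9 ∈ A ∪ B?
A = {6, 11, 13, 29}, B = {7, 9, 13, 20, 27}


A = {6, 11, 13, 29}, B = {7, 9, 13, 20, 27}
A ∪ B = all elements in A or B
A ∪ B = {6, 7, 9, 11, 13, 20, 27, 29}
Checking if 9 ∈ A ∪ B
9 is in A ∪ B → True

9 ∈ A ∪ B


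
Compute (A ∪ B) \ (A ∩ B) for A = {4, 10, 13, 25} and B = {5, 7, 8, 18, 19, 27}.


A △ B = (A \ B) ∪ (B \ A) = elements in exactly one of A or B
A \ B = {4, 10, 13, 25}
B \ A = {5, 7, 8, 18, 19, 27}
A △ B = {4, 5, 7, 8, 10, 13, 18, 19, 25, 27}

A △ B = {4, 5, 7, 8, 10, 13, 18, 19, 25, 27}


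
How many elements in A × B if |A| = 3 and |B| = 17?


|A × B| = |A| × |B|
= 3 × 17
= 51

|A × B| = 51


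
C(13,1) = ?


C(n,k) = n! / (k!(n-k)!)
C(13,1) = 13! / (1!12!)
= 13

C(13,1) = 13


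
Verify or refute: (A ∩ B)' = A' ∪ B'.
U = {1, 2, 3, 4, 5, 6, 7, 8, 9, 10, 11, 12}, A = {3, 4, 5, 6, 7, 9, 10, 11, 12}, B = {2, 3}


LHS: A ∩ B = {3}
(A ∩ B)' = U \ (A ∩ B) = {1, 2, 4, 5, 6, 7, 8, 9, 10, 11, 12}
A' = {1, 2, 8}, B' = {1, 4, 5, 6, 7, 8, 9, 10, 11, 12}
Claimed RHS: A' ∪ B' = {1, 2, 4, 5, 6, 7, 8, 9, 10, 11, 12}
Identity is VALID: LHS = RHS = {1, 2, 4, 5, 6, 7, 8, 9, 10, 11, 12} ✓

Identity is valid. (A ∩ B)' = A' ∪ B' = {1, 2, 4, 5, 6, 7, 8, 9, 10, 11, 12}
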